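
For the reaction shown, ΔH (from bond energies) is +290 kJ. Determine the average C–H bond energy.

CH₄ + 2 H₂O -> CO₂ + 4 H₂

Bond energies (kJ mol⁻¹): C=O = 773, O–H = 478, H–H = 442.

D(C–H) ≈ 423 kJ/mol

Let D be the C–H bond energy.
Σ(broken) = 4×D + 4×478 = 1912 + 4D
Σ(formed) = 2×773 + 4×442 = 3314
ΔH = Σ(broken) − Σ(formed) = (1912 + 4D) − (3314) = −1402 + 4D
Setting this equal to +290 kJ gives 4D = 1692, so D = 423 kJ/mol.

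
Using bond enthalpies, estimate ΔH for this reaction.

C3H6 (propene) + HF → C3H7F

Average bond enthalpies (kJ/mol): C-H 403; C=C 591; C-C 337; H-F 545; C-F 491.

ΔH ≈ −95 kJ

Bonds broken (reactants):
  C-C: 1 × 337 = 337
  C-H: 6 × 403 = 2418
  C=C: 1 × 591 = 591
  H-F: 1 × 545 = 545
  Σ(broken) = 3891 kJ
Bonds formed (products):
  C-C: 2 × 337 = 674
  C-F: 1 × 491 = 491
  C-H: 7 × 403 = 2821
  Σ(formed) = 3986 kJ
ΔH = Σ(broken) − Σ(formed) = 3891 − 3986 = −95 kJ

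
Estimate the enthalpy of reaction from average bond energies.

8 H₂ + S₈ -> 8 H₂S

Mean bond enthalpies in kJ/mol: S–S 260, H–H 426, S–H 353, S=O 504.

Bonds broken (reactants):
  H–H: 8 × 426 = 3408
  S–S: 8 × 260 = 2080
  Σ(broken) = 5488 kJ
Bonds formed (products):
  S–H: 16 × 353 = 5648
  Σ(formed) = 5648 kJ
ΔH = Σ(broken) − Σ(formed) = 5488 − 5648 = −160 kJ

ΔH ≈ −160 kJ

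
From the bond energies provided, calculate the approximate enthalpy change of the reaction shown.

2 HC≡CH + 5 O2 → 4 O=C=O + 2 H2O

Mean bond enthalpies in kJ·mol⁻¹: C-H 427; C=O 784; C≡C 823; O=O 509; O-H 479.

ΔH ≈ −2289 kJ

Bonds broken (reactants):
  C≡C: 2 × 823 = 1646
  C-H: 4 × 427 = 1708
  O=O: 5 × 509 = 2545
  Σ(broken) = 5899 kJ
Bonds formed (products):
  C=O: 8 × 784 = 6272
  O-H: 4 × 479 = 1916
  Σ(formed) = 8188 kJ
ΔH = Σ(broken) − Σ(formed) = 5899 − 8188 = −2289 kJ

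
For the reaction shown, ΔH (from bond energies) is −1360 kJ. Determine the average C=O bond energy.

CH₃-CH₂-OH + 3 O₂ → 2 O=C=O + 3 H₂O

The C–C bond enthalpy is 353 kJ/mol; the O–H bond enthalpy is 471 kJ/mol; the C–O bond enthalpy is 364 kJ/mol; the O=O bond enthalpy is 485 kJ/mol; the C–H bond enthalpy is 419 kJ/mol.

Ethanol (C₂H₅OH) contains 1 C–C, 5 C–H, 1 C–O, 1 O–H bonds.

D(C=O) ≈ 818 kJ/mol

Let D be the C=O bond energy.
Σ(broken) = 1×353 + 5×419 + 1×364 + 1×471 + 3×485 = 4738
Σ(formed) = 4×D + 6×471 = 2826 + 4D
ΔH = Σ(broken) − Σ(formed) = (4738) − (2826 + 4D) = +1912 − 4D
Setting this equal to −1360 kJ gives 4D = 3272, so D = 818 kJ/mol.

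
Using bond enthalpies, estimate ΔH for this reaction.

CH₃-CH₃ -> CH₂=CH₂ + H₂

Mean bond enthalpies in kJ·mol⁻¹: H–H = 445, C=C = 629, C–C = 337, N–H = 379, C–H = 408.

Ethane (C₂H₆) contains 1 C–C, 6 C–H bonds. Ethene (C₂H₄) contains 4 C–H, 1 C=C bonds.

ΔH ≈ +79 kJ

Bonds broken (reactants):
  C–C: 1 × 337 = 337
  C–H: 6 × 408 = 2448
  Σ(broken) = 2785 kJ
Bonds formed (products):
  C–H: 4 × 408 = 1632
  C=C: 1 × 629 = 629
  H–H: 1 × 445 = 445
  Σ(formed) = 2706 kJ
ΔH = Σ(broken) − Σ(formed) = 2785 − 2706 = +79 kJ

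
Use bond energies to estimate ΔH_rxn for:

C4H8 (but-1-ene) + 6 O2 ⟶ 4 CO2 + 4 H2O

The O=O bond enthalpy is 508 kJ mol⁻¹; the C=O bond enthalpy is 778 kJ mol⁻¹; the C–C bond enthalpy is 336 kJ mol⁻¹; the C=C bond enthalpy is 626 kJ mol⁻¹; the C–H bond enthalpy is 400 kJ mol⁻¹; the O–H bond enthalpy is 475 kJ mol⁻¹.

Bonds broken (reactants):
  C–C: 2 × 336 = 672
  C–H: 8 × 400 = 3200
  C=C: 1 × 626 = 626
  O=O: 6 × 508 = 3048
  Σ(broken) = 7546 kJ
Bonds formed (products):
  C=O: 8 × 778 = 6224
  O–H: 8 × 475 = 3800
  Σ(formed) = 10024 kJ
ΔH = Σ(broken) − Σ(formed) = 7546 − 10024 = −2478 kJ

ΔH ≈ −2478 kJ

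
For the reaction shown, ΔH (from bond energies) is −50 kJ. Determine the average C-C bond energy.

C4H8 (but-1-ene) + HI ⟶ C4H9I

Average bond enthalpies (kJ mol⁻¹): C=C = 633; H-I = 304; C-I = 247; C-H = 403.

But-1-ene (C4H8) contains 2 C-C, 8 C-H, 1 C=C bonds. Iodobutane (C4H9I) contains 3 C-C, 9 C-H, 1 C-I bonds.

D(C-C) ≈ 337 kJ/mol

Let D be the C-C bond energy.
Σ(broken) = 2×D + 8×403 + 1×633 + 1×304 = 4161 + 2D
Σ(formed) = 3×D + 9×403 + 1×247 = 3874 + 3D
ΔH = Σ(broken) − Σ(formed) = (4161 + 2D) − (3874 + 3D) = +287 − D
Setting this equal to −50 kJ gives D = 337 kJ/mol.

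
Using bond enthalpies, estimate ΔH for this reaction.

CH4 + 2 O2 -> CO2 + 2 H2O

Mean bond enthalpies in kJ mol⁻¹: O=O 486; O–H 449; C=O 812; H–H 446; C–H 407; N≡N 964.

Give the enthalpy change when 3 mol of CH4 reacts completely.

ΔH = −2460 kJ

Bonds broken (reactants):
  C–H: 4 × 407 = 1628
  O=O: 2 × 486 = 972
  Σ(broken) = 2600 kJ
Bonds formed (products):
  C=O: 2 × 812 = 1624
  O–H: 4 × 449 = 1796
  Σ(formed) = 3420 kJ
ΔH = Σ(broken) − Σ(formed) = 2600 − 3420 = −820 kJ
For 3× the reaction as written: 3 × (−820) = −2460 kJ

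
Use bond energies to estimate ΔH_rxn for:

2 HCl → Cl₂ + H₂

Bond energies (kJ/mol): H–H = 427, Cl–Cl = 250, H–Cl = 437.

Bonds broken (reactants):
  H–Cl: 2 × 437 = 874
  Σ(broken) = 874 kJ
Bonds formed (products):
  Cl–Cl: 1 × 250 = 250
  H–H: 1 × 427 = 427
  Σ(formed) = 677 kJ
ΔH = Σ(broken) − Σ(formed) = 874 − 677 = +197 kJ

ΔH ≈ +197 kJ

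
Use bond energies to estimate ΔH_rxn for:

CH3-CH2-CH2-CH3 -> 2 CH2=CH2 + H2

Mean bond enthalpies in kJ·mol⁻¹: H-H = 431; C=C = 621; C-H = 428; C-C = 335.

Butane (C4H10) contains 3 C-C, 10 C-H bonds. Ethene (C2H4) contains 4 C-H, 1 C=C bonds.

Bonds broken (reactants):
  C-C: 3 × 335 = 1005
  C-H: 10 × 428 = 4280
  Σ(broken) = 5285 kJ
Bonds formed (products):
  C-H: 8 × 428 = 3424
  C=C: 2 × 621 = 1242
  H-H: 1 × 431 = 431
  Σ(formed) = 5097 kJ
ΔH = Σ(broken) − Σ(formed) = 5285 − 5097 = +188 kJ

ΔH ≈ +188 kJ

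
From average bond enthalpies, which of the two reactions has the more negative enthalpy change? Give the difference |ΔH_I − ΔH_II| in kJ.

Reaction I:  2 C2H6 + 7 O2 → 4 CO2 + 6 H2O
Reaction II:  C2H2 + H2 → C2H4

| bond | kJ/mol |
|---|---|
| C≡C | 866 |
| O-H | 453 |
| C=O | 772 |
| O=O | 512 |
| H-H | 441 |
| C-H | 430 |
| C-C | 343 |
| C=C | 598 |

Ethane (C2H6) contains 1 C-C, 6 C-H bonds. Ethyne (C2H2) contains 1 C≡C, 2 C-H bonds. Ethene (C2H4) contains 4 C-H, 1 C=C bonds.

Reaction I, by 2031 kJ

Reaction I:
  Bonds broken (reactants):
    C-C: 2 × 343 = 686
    C-H: 12 × 430 = 5160
    O=O: 7 × 512 = 3584
    Σ(broken) = 9430 kJ
  Bonds formed (products):
    C=O: 8 × 772 = 6176
    O-H: 12 × 453 = 5436
    Σ(formed) = 11612 kJ
  ΔH_I = 9430 − 11612 = −2182 kJ
Reaction II:
  Bonds broken (reactants):
    C≡C: 1 × 866 = 866
    C-H: 2 × 430 = 860
    H-H: 1 × 441 = 441
    Σ(broken) = 2167 kJ
  Bonds formed (products):
    C-H: 4 × 430 = 1720
    C=C: 1 × 598 = 598
    Σ(formed) = 2318 kJ
  ΔH_II = 2167 − 2318 = −151 kJ
ΔH_I − ΔH_II = −2031 kJ, so reaction I has the more negative ΔH; |ΔH_I − ΔH_II| = 2031 kJ.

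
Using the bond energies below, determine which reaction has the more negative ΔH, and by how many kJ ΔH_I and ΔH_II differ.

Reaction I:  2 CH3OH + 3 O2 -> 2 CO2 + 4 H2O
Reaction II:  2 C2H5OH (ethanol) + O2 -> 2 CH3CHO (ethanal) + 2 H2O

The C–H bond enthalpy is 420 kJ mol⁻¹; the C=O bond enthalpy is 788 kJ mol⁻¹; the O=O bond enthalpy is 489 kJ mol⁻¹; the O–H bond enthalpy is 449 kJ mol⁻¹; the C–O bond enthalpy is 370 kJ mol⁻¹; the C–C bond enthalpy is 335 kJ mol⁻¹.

Reaction I:
  Bonds broken (reactants):
    C–H: 6 × 420 = 2520
    C–O: 2 × 370 = 740
    O–H: 2 × 449 = 898
    O=O: 3 × 489 = 1467
    Σ(broken) = 5625 kJ
  Bonds formed (products):
    C=O: 4 × 788 = 3152
    O–H: 8 × 449 = 3592
    Σ(formed) = 6744 kJ
  ΔH_I = 5625 − 6744 = −1119 kJ
Reaction II:
  Bonds broken (reactants):
    C–C: 2 × 335 = 670
    C–H: 10 × 420 = 4200
    C–O: 2 × 370 = 740
    O–H: 2 × 449 = 898
    O=O: 1 × 489 = 489
    Σ(broken) = 6997 kJ
  Bonds formed (products):
    C–C: 2 × 335 = 670
    C–H: 8 × 420 = 3360
    C=O: 2 × 788 = 1576
    O–H: 4 × 449 = 1796
    Σ(formed) = 7402 kJ
  ΔH_II = 6997 − 7402 = −405 kJ
ΔH_I − ΔH_II = −714 kJ, so reaction I has the more negative ΔH; |ΔH_I − ΔH_II| = 714 kJ.

Reaction I, by 714 kJ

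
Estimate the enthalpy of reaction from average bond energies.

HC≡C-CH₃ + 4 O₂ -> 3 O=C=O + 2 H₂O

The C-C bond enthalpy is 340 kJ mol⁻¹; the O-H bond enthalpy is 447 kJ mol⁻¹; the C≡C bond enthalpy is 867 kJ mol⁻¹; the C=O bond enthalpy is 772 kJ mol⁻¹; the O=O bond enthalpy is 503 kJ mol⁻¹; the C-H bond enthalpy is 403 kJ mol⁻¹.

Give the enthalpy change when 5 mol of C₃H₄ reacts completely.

ΔH = −7945 kJ

Bonds broken (reactants):
  C≡C: 1 × 867 = 867
  C-C: 1 × 340 = 340
  C-H: 4 × 403 = 1612
  O=O: 4 × 503 = 2012
  Σ(broken) = 4831 kJ
Bonds formed (products):
  C=O: 6 × 772 = 4632
  O-H: 4 × 447 = 1788
  Σ(formed) = 6420 kJ
ΔH = Σ(broken) − Σ(formed) = 4831 − 6420 = −1589 kJ
For 5× the reaction as written: 5 × (−1589) = −7945 kJ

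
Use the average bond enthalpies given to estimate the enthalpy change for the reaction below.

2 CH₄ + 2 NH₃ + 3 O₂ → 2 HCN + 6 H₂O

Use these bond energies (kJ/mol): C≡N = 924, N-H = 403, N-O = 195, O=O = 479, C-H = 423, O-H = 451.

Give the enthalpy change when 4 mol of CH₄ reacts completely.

Bonds broken (reactants):
  C-H: 8 × 423 = 3384
  N-H: 6 × 403 = 2418
  O=O: 3 × 479 = 1437
  Σ(broken) = 7239 kJ
Bonds formed (products):
  C≡N: 2 × 924 = 1848
  C-H: 2 × 423 = 846
  O-H: 12 × 451 = 5412
  Σ(formed) = 8106 kJ
ΔH = Σ(broken) − Σ(formed) = 7239 − 8106 = −867 kJ
For 2× the reaction as written: 2 × (−867) = −1734 kJ

ΔH = −1734 kJ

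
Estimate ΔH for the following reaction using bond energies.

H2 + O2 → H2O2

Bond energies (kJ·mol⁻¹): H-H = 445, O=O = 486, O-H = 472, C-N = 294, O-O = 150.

Bonds broken (reactants):
  H-H: 1 × 445 = 445
  O=O: 1 × 486 = 486
  Σ(broken) = 931 kJ
Bonds formed (products):
  O-H: 2 × 472 = 944
  O-O: 1 × 150 = 150
  Σ(formed) = 1094 kJ
ΔH = Σ(broken) − Σ(formed) = 931 − 1094 = −163 kJ

ΔH ≈ −163 kJ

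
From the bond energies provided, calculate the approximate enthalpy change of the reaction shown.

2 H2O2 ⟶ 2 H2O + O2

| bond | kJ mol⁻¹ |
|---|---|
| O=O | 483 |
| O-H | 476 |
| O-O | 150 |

Bonds broken (reactants):
  O-H: 4 × 476 = 1904
  O-O: 2 × 150 = 300
  Σ(broken) = 2204 kJ
Bonds formed (products):
  O-H: 4 × 476 = 1904
  O=O: 1 × 483 = 483
  Σ(formed) = 2387 kJ
ΔH = Σ(broken) − Σ(formed) = 2204 − 2387 = −183 kJ

ΔH ≈ −183 kJ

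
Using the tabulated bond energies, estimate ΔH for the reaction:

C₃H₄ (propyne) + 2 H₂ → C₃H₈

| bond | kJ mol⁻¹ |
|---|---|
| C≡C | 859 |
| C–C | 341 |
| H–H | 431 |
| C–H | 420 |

Bonds broken (reactants):
  C≡C: 1 × 859 = 859
  C–C: 1 × 341 = 341
  C–H: 4 × 420 = 1680
  H–H: 2 × 431 = 862
  Σ(broken) = 3742 kJ
Bonds formed (products):
  C–C: 2 × 341 = 682
  C–H: 8 × 420 = 3360
  Σ(formed) = 4042 kJ
ΔH = Σ(broken) − Σ(formed) = 3742 − 4042 = −300 kJ

ΔH ≈ −300 kJ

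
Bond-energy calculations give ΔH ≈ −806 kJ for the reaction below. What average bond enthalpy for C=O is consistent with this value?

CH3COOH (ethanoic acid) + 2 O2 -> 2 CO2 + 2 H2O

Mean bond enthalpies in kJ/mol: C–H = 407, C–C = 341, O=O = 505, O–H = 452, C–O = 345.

Let D be the C=O bond energy.
Σ(broken) = 1×341 + 3×407 + 1×345 + 1×D + 1×452 + 2×505 = 3369 + D
Σ(formed) = 4×D + 4×452 = 1808 + 4D
ΔH = Σ(broken) − Σ(formed) = (3369 + D) − (1808 + 4D) = +1561 − 3D
Setting this equal to −806 kJ gives 3D = 2367, so D = 789 kJ/mol.

D(C=O) ≈ 789 kJ/mol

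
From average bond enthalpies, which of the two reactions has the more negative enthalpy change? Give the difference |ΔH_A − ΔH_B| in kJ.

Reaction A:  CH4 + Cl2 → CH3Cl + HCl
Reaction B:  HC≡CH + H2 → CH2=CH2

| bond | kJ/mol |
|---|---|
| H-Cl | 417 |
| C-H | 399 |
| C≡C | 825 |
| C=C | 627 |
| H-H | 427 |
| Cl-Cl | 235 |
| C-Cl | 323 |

Reaction A:
  Bonds broken (reactants):
    C-H: 4 × 399 = 1596
    Cl-Cl: 1 × 235 = 235
    Σ(broken) = 1831 kJ
  Bonds formed (products):
    C-Cl: 1 × 323 = 323
    C-H: 3 × 399 = 1197
    H-Cl: 1 × 417 = 417
    Σ(formed) = 1937 kJ
  ΔH_A = 1831 − 1937 = −106 kJ
Reaction B:
  Bonds broken (reactants):
    C≡C: 1 × 825 = 825
    C-H: 2 × 399 = 798
    H-H: 1 × 427 = 427
    Σ(broken) = 2050 kJ
  Bonds formed (products):
    C-H: 4 × 399 = 1596
    C=C: 1 × 627 = 627
    Σ(formed) = 2223 kJ
  ΔH_B = 2050 − 2223 = −173 kJ
ΔH_A − ΔH_B = +67 kJ, so reaction B has the more negative ΔH; |ΔH_A − ΔH_B| = 67 kJ.

Reaction B, by 67 kJ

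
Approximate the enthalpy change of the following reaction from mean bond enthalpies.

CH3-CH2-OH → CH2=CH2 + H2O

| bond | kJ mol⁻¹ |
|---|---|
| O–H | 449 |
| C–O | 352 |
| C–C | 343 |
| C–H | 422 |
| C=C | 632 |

Bonds broken (reactants):
  C–C: 1 × 343 = 343
  C–H: 5 × 422 = 2110
  C–O: 1 × 352 = 352
  O–H: 1 × 449 = 449
  Σ(broken) = 3254 kJ
Bonds formed (products):
  C–H: 4 × 422 = 1688
  C=C: 1 × 632 = 632
  O–H: 2 × 449 = 898
  Σ(formed) = 3218 kJ
ΔH = Σ(broken) − Σ(formed) = 3254 − 3218 = +36 kJ

ΔH ≈ +36 kJ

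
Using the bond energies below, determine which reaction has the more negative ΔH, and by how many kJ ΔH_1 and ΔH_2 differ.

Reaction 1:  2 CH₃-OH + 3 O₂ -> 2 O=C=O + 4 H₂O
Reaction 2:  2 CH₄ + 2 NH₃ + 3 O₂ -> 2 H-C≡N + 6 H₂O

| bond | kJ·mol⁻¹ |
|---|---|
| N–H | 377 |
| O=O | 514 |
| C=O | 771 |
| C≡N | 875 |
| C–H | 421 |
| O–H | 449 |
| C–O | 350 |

Reaction 1:
  Bonds broken (reactants):
    C–H: 6 × 421 = 2526
    C–O: 2 × 350 = 700
    O–H: 2 × 449 = 898
    O=O: 3 × 514 = 1542
    Σ(broken) = 5666 kJ
  Bonds formed (products):
    C=O: 4 × 771 = 3084
    O–H: 8 × 449 = 3592
    Σ(formed) = 6676 kJ
  ΔH_1 = 5666 − 6676 = −1010 kJ
Reaction 2:
  Bonds broken (reactants):
    C–H: 8 × 421 = 3368
    N–H: 6 × 377 = 2262
    O=O: 3 × 514 = 1542
    Σ(broken) = 7172 kJ
  Bonds formed (products):
    C≡N: 2 × 875 = 1750
    C–H: 2 × 421 = 842
    O–H: 12 × 449 = 5388
    Σ(formed) = 7980 kJ
  ΔH_2 = 7172 − 7980 = −808 kJ
ΔH_1 − ΔH_2 = −202 kJ, so reaction 1 has the more negative ΔH; |ΔH_1 − ΔH_2| = 202 kJ.

Reaction 1, by 202 kJ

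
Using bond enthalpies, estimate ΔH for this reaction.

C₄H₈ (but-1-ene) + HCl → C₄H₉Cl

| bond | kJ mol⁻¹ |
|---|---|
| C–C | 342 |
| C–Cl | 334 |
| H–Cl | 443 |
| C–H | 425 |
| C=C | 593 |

ΔH ≈ −65 kJ

Bonds broken (reactants):
  C–C: 2 × 342 = 684
  C–H: 8 × 425 = 3400
  C=C: 1 × 593 = 593
  H–Cl: 1 × 443 = 443
  Σ(broken) = 5120 kJ
Bonds formed (products):
  C–C: 3 × 342 = 1026
  C–Cl: 1 × 334 = 334
  C–H: 9 × 425 = 3825
  Σ(formed) = 5185 kJ
ΔH = Σ(broken) − Σ(formed) = 5120 − 5185 = −65 kJ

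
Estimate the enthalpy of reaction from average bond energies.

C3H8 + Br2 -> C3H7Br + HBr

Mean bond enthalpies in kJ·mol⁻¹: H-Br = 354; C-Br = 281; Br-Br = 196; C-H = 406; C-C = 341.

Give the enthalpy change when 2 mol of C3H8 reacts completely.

ΔH = −66 kJ

Bonds broken (reactants):
  Br-Br: 1 × 196 = 196
  C-C: 2 × 341 = 682
  C-H: 8 × 406 = 3248
  Σ(broken) = 4126 kJ
Bonds formed (products):
  C-Br: 1 × 281 = 281
  C-C: 2 × 341 = 682
  C-H: 7 × 406 = 2842
  H-Br: 1 × 354 = 354
  Σ(formed) = 4159 kJ
ΔH = Σ(broken) − Σ(formed) = 4126 − 4159 = −33 kJ
For 2× the reaction as written: 2 × (−33) = −66 kJ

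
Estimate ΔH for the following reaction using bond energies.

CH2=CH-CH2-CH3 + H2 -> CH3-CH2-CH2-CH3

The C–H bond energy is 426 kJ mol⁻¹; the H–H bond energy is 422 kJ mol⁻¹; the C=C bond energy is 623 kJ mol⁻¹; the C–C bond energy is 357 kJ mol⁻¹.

Bonds broken (reactants):
  C–C: 2 × 357 = 714
  C–H: 8 × 426 = 3408
  C=C: 1 × 623 = 623
  H–H: 1 × 422 = 422
  Σ(broken) = 5167 kJ
Bonds formed (products):
  C–C: 3 × 357 = 1071
  C–H: 10 × 426 = 4260
  Σ(formed) = 5331 kJ
ΔH = Σ(broken) − Σ(formed) = 5167 − 5331 = −164 kJ

ΔH ≈ −164 kJ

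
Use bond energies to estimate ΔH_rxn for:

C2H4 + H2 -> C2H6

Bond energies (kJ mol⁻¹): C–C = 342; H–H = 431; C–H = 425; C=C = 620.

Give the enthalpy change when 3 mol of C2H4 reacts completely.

Bonds broken (reactants):
  C–H: 4 × 425 = 1700
  C=C: 1 × 620 = 620
  H–H: 1 × 431 = 431
  Σ(broken) = 2751 kJ
Bonds formed (products):
  C–C: 1 × 342 = 342
  C–H: 6 × 425 = 2550
  Σ(formed) = 2892 kJ
ΔH = Σ(broken) − Σ(formed) = 2751 − 2892 = −141 kJ
For 3× the reaction as written: 3 × (−141) = −423 kJ

ΔH = −423 kJ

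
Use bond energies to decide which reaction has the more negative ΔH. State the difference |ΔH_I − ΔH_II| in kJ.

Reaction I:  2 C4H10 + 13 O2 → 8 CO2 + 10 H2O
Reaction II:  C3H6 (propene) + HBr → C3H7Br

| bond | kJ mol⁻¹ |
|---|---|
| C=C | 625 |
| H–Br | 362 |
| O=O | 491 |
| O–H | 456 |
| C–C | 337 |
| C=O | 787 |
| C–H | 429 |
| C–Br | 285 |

Reaction I, by 4663 kJ

Reaction I:
  Bonds broken (reactants):
    C–C: 6 × 337 = 2022
    C–H: 20 × 429 = 8580
    O=O: 13 × 491 = 6383
    Σ(broken) = 16985 kJ
  Bonds formed (products):
    C=O: 16 × 787 = 12592
    O–H: 20 × 456 = 9120
    Σ(formed) = 21712 kJ
  ΔH_I = 16985 − 21712 = −4727 kJ
Reaction II:
  Bonds broken (reactants):
    C–C: 1 × 337 = 337
    C–H: 6 × 429 = 2574
    C=C: 1 × 625 = 625
    H–Br: 1 × 362 = 362
    Σ(broken) = 3898 kJ
  Bonds formed (products):
    C–Br: 1 × 285 = 285
    C–C: 2 × 337 = 674
    C–H: 7 × 429 = 3003
    Σ(formed) = 3962 kJ
  ΔH_II = 3898 − 3962 = −64 kJ
ΔH_I − ΔH_II = −4663 kJ, so reaction I has the more negative ΔH; |ΔH_I − ΔH_II| = 4663 kJ.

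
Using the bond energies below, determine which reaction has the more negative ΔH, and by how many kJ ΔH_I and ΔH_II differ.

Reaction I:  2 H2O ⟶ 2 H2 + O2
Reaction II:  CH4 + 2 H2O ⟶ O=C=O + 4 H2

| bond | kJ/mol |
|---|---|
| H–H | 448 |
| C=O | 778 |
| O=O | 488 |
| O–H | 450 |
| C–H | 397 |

Reaction I:
  Bonds broken (reactants):
    O–H: 4 × 450 = 1800
    Σ(broken) = 1800 kJ
  Bonds formed (products):
    H–H: 2 × 448 = 896
    O=O: 1 × 488 = 488
    Σ(formed) = 1384 kJ
  ΔH_I = 1800 − 1384 = +416 kJ
Reaction II:
  Bonds broken (reactants):
    C–H: 4 × 397 = 1588
    O–H: 4 × 450 = 1800
    Σ(broken) = 3388 kJ
  Bonds formed (products):
    C=O: 2 × 778 = 1556
    H–H: 4 × 448 = 1792
    Σ(formed) = 3348 kJ
  ΔH_II = 3388 − 3348 = +40 kJ
ΔH_I − ΔH_II = +376 kJ, so reaction II has the more negative ΔH; |ΔH_I − ΔH_II| = 376 kJ.

Reaction II, by 376 kJ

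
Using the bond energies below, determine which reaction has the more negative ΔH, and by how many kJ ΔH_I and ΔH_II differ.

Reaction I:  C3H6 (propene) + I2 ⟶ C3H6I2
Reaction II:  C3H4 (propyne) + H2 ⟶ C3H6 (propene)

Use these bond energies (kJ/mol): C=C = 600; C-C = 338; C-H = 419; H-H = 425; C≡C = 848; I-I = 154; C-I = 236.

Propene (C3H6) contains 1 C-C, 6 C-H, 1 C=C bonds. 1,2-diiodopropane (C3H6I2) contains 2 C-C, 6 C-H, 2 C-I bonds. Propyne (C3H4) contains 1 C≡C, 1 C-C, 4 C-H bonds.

Reaction II, by 109 kJ

Reaction I:
  Bonds broken (reactants):
    C-C: 1 × 338 = 338
    C-H: 6 × 419 = 2514
    C=C: 1 × 600 = 600
    I-I: 1 × 154 = 154
    Σ(broken) = 3606 kJ
  Bonds formed (products):
    C-C: 2 × 338 = 676
    C-H: 6 × 419 = 2514
    C-I: 2 × 236 = 472
    Σ(formed) = 3662 kJ
  ΔH_I = 3606 − 3662 = −56 kJ
Reaction II:
  Bonds broken (reactants):
    C≡C: 1 × 848 = 848
    C-C: 1 × 338 = 338
    C-H: 4 × 419 = 1676
    H-H: 1 × 425 = 425
    Σ(broken) = 3287 kJ
  Bonds formed (products):
    C-C: 1 × 338 = 338
    C-H: 6 × 419 = 2514
    C=C: 1 × 600 = 600
    Σ(formed) = 3452 kJ
  ΔH_II = 3287 − 3452 = −165 kJ
ΔH_I − ΔH_II = +109 kJ, so reaction II has the more negative ΔH; |ΔH_I − ΔH_II| = 109 kJ.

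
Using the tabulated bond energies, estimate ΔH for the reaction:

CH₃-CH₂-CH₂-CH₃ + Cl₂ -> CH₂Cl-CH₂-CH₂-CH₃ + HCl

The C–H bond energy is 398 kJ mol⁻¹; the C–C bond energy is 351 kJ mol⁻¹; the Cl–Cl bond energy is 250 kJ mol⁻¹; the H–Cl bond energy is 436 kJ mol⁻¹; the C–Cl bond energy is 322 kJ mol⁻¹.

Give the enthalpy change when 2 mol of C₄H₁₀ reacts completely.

Bonds broken (reactants):
  C–C: 3 × 351 = 1053
  C–H: 10 × 398 = 3980
  Cl–Cl: 1 × 250 = 250
  Σ(broken) = 5283 kJ
Bonds formed (products):
  C–C: 3 × 351 = 1053
  C–Cl: 1 × 322 = 322
  C–H: 9 × 398 = 3582
  H–Cl: 1 × 436 = 436
  Σ(formed) = 5393 kJ
ΔH = Σ(broken) − Σ(formed) = 5283 − 5393 = −110 kJ
For 2× the reaction as written: 2 × (−110) = −220 kJ

ΔH = −220 kJ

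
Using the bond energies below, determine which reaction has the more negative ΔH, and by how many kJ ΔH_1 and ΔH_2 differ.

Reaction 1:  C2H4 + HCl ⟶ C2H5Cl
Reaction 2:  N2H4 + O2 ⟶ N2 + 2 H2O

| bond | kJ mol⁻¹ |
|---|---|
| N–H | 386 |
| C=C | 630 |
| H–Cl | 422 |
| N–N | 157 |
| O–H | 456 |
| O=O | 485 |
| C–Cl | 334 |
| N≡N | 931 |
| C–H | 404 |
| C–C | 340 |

Reaction 1:
  Bonds broken (reactants):
    C–H: 4 × 404 = 1616
    C=C: 1 × 630 = 630
    H–Cl: 1 × 422 = 422
    Σ(broken) = 2668 kJ
  Bonds formed (products):
    C–C: 1 × 340 = 340
    C–Cl: 1 × 334 = 334
    C–H: 5 × 404 = 2020
    Σ(formed) = 2694 kJ
  ΔH_1 = 2668 − 2694 = −26 kJ
Reaction 2:
  Bonds broken (reactants):
    N–H: 4 × 386 = 1544
    N–N: 1 × 157 = 157
    O=O: 1 × 485 = 485
    Σ(broken) = 2186 kJ
  Bonds formed (products):
    N≡N: 1 × 931 = 931
    O–H: 4 × 456 = 1824
    Σ(formed) = 2755 kJ
  ΔH_2 = 2186 − 2755 = −569 kJ
ΔH_1 − ΔH_2 = +543 kJ, so reaction 2 has the more negative ΔH; |ΔH_1 − ΔH_2| = 543 kJ.

Reaction 2, by 543 kJ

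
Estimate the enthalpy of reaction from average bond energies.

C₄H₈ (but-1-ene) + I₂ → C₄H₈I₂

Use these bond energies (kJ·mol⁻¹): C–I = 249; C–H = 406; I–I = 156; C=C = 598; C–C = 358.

Bonds broken (reactants):
  C–C: 2 × 358 = 716
  C–H: 8 × 406 = 3248
  C=C: 1 × 598 = 598
  I–I: 1 × 156 = 156
  Σ(broken) = 4718 kJ
Bonds formed (products):
  C–C: 3 × 358 = 1074
  C–H: 8 × 406 = 3248
  C–I: 2 × 249 = 498
  Σ(formed) = 4820 kJ
ΔH = Σ(broken) − Σ(formed) = 4718 − 4820 = −102 kJ

ΔH ≈ −102 kJ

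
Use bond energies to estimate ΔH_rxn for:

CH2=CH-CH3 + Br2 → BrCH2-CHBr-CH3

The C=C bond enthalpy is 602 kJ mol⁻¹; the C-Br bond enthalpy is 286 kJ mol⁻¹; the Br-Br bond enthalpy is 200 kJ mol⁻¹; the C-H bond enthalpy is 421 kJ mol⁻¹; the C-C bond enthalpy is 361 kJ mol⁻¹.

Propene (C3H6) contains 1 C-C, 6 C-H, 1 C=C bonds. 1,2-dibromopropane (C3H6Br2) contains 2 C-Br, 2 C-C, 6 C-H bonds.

ΔH ≈ −131 kJ

Bonds broken (reactants):
  Br-Br: 1 × 200 = 200
  C-C: 1 × 361 = 361
  C-H: 6 × 421 = 2526
  C=C: 1 × 602 = 602
  Σ(broken) = 3689 kJ
Bonds formed (products):
  C-Br: 2 × 286 = 572
  C-C: 2 × 361 = 722
  C-H: 6 × 421 = 2526
  Σ(formed) = 3820 kJ
ΔH = Σ(broken) − Σ(formed) = 3689 − 3820 = −131 kJ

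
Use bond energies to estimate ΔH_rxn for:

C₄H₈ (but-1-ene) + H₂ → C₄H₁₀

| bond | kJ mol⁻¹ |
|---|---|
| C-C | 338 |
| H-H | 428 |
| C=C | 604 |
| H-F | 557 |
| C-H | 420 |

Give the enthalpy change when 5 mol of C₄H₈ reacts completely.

Bonds broken (reactants):
  C-C: 2 × 338 = 676
  C-H: 8 × 420 = 3360
  C=C: 1 × 604 = 604
  H-H: 1 × 428 = 428
  Σ(broken) = 5068 kJ
Bonds formed (products):
  C-C: 3 × 338 = 1014
  C-H: 10 × 420 = 4200
  Σ(formed) = 5214 kJ
ΔH = Σ(broken) − Σ(formed) = 5068 − 5214 = −146 kJ
For 5× the reaction as written: 5 × (−146) = −730 kJ

ΔH = −730 kJ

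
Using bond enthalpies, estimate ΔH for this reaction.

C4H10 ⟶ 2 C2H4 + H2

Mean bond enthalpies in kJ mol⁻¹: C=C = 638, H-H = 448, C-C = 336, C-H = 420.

ΔH ≈ +124 kJ

Bonds broken (reactants):
  C-C: 3 × 336 = 1008
  C-H: 10 × 420 = 4200
  Σ(broken) = 5208 kJ
Bonds formed (products):
  C-H: 8 × 420 = 3360
  C=C: 2 × 638 = 1276
  H-H: 1 × 448 = 448
  Σ(formed) = 5084 kJ
ΔH = Σ(broken) − Σ(formed) = 5208 − 5084 = +124 kJ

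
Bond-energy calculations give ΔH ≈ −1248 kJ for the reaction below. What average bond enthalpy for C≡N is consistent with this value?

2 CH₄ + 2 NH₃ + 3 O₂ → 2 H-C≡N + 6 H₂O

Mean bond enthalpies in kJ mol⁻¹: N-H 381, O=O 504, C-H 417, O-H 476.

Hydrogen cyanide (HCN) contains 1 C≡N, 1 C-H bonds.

D(C≡N) ≈ 918 kJ/mol

Let D be the C≡N bond energy.
Σ(broken) = 8×417 + 6×381 + 3×504 = 7134
Σ(formed) = 2×D + 2×417 + 12×476 = 6546 + 2D
ΔH = Σ(broken) − Σ(formed) = (7134) − (6546 + 2D) = +588 − 2D
Setting this equal to −1248 kJ gives 2D = 1836, so D = 918 kJ/mol.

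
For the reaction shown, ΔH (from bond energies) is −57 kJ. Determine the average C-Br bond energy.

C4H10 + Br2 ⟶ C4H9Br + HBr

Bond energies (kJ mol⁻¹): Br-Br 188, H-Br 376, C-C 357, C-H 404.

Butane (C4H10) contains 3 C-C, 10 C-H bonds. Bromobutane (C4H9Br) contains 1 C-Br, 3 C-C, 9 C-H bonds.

Let D be the C-Br bond energy.
Σ(broken) = 1×188 + 3×357 + 10×404 = 5299
Σ(formed) = 1×D + 3×357 + 9×404 + 1×376 = 5083 + D
ΔH = Σ(broken) − Σ(formed) = (5299) − (5083 + D) = +216 − D
Setting this equal to −57 kJ gives D = 273 kJ/mol.

D(C-Br) ≈ 273 kJ/mol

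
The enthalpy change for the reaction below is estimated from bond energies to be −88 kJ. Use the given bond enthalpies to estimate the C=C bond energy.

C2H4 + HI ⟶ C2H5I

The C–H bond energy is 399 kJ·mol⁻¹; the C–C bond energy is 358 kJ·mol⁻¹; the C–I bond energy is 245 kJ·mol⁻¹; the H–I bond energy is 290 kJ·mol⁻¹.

D(C=C) ≈ 624 kJ/mol

Let D be the C=C bond energy.
Σ(broken) = 4×399 + 1×D + 1×290 = 1886 + D
Σ(formed) = 1×358 + 5×399 + 1×245 = 2598
ΔH = Σ(broken) − Σ(formed) = (1886 + D) − (2598) = −712 + D
Setting this equal to −88 kJ gives D = 624 kJ/mol.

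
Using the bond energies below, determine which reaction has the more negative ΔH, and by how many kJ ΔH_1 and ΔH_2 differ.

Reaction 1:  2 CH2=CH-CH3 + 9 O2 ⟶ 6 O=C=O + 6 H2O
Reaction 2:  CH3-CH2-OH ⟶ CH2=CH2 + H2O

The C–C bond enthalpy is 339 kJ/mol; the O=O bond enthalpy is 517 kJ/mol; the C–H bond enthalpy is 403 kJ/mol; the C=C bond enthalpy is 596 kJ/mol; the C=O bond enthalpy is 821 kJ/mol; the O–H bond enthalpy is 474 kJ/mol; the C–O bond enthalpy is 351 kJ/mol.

Reaction 1, by 4204 kJ

Reaction 1:
  Bonds broken (reactants):
    C–C: 2 × 339 = 678
    C–H: 12 × 403 = 4836
    C=C: 2 × 596 = 1192
    O=O: 9 × 517 = 4653
    Σ(broken) = 11359 kJ
  Bonds formed (products):
    C=O: 12 × 821 = 9852
    O–H: 12 × 474 = 5688
    Σ(formed) = 15540 kJ
  ΔH_1 = 11359 − 15540 = −4181 kJ
Reaction 2:
  Bonds broken (reactants):
    C–C: 1 × 339 = 339
    C–H: 5 × 403 = 2015
    C–O: 1 × 351 = 351
    O–H: 1 × 474 = 474
    Σ(broken) = 3179 kJ
  Bonds formed (products):
    C–H: 4 × 403 = 1612
    C=C: 1 × 596 = 596
    O–H: 2 × 474 = 948
    Σ(formed) = 3156 kJ
  ΔH_2 = 3179 − 3156 = +23 kJ
ΔH_1 − ΔH_2 = −4204 kJ, so reaction 1 has the more negative ΔH; |ΔH_1 − ΔH_2| = 4204 kJ.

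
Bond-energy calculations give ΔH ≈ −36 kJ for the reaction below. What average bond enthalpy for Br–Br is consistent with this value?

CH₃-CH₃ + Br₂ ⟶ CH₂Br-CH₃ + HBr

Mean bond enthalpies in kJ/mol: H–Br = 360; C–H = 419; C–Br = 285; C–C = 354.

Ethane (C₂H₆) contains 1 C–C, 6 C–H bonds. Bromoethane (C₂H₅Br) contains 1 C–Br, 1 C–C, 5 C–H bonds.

Let D be the Br–Br bond energy.
Σ(broken) = 1×D + 1×354 + 6×419 = 2868 + D
Σ(formed) = 1×285 + 1×354 + 5×419 + 1×360 = 3094
ΔH = Σ(broken) − Σ(formed) = (2868 + D) − (3094) = −226 + D
Setting this equal to −36 kJ gives D = 190 kJ/mol.

D(Br–Br) ≈ 190 kJ/mol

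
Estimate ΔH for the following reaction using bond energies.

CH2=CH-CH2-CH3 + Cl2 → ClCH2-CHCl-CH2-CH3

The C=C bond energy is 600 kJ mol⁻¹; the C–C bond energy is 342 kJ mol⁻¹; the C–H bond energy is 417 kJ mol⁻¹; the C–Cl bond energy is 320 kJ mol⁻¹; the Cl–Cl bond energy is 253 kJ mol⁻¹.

Bonds broken (reactants):
  C–C: 2 × 342 = 684
  C–H: 8 × 417 = 3336
  C=C: 1 × 600 = 600
  Cl–Cl: 1 × 253 = 253
  Σ(broken) = 4873 kJ
Bonds formed (products):
  C–C: 3 × 342 = 1026
  C–Cl: 2 × 320 = 640
  C–H: 8 × 417 = 3336
  Σ(formed) = 5002 kJ
ΔH = Σ(broken) − Σ(formed) = 4873 − 5002 = −129 kJ

ΔH ≈ −129 kJ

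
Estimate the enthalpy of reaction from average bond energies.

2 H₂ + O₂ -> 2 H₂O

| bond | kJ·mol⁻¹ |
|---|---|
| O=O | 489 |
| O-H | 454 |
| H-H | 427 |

Bonds broken (reactants):
  H-H: 2 × 427 = 854
  O=O: 1 × 489 = 489
  Σ(broken) = 1343 kJ
Bonds formed (products):
  O-H: 4 × 454 = 1816
  Σ(formed) = 1816 kJ
ΔH = Σ(broken) − Σ(formed) = 1343 − 1816 = −473 kJ

ΔH ≈ −473 kJ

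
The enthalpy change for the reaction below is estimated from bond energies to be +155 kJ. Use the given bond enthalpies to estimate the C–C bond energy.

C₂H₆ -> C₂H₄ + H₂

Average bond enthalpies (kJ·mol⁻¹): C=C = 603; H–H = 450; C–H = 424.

D(C–C) ≈ 360 kJ/mol

Let D be the C–C bond energy.
Σ(broken) = 1×D + 6×424 = 2544 + D
Σ(formed) = 4×424 + 1×603 + 1×450 = 2749
ΔH = Σ(broken) − Σ(formed) = (2544 + D) − (2749) = −205 + D
Setting this equal to +155 kJ gives D = 360 kJ/mol.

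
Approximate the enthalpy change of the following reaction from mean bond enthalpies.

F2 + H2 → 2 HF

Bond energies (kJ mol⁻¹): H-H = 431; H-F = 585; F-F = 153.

ΔH ≈ −586 kJ

Bonds broken (reactants):
  F-F: 1 × 153 = 153
  H-H: 1 × 431 = 431
  Σ(broken) = 584 kJ
Bonds formed (products):
  H-F: 2 × 585 = 1170
  Σ(formed) = 1170 kJ
ΔH = Σ(broken) − Σ(formed) = 584 − 1170 = −586 kJ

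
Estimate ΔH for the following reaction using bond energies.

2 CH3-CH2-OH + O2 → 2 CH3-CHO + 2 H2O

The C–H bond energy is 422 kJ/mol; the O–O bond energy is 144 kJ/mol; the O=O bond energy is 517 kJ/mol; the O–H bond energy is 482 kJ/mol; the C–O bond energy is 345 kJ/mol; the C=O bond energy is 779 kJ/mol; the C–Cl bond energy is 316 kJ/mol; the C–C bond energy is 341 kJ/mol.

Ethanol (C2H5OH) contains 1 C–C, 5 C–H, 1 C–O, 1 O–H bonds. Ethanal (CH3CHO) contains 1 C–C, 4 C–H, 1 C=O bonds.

ΔH ≈ −471 kJ

Bonds broken (reactants):
  C–C: 2 × 341 = 682
  C–H: 10 × 422 = 4220
  C–O: 2 × 345 = 690
  O–H: 2 × 482 = 964
  O=O: 1 × 517 = 517
  Σ(broken) = 7073 kJ
Bonds formed (products):
  C–C: 2 × 341 = 682
  C–H: 8 × 422 = 3376
  C=O: 2 × 779 = 1558
  O–H: 4 × 482 = 1928
  Σ(formed) = 7544 kJ
ΔH = Σ(broken) − Σ(formed) = 7073 − 7544 = −471 kJ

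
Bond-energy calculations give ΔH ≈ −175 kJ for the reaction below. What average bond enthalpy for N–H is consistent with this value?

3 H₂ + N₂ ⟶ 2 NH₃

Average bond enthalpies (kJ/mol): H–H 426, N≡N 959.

Let D be the N–H bond energy.
Σ(broken) = 3×426 + 1×959 = 2237
Σ(formed) = 6×D = 6D
ΔH = Σ(broken) − Σ(formed) = (2237) − (6D) = +2237 − 6D
Setting this equal to −175 kJ gives 6D = 2412, so D = 402 kJ/mol.

D(N–H) ≈ 402 kJ/mol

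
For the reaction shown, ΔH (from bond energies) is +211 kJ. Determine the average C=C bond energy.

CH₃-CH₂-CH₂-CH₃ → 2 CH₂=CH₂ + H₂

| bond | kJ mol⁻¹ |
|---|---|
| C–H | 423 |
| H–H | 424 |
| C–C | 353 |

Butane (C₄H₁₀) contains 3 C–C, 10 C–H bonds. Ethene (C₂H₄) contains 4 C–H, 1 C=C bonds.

D(C=C) ≈ 635 kJ/mol

Let D be the C=C bond energy.
Σ(broken) = 3×353 + 10×423 = 5289
Σ(formed) = 8×423 + 2×D + 1×424 = 3808 + 2D
ΔH = Σ(broken) − Σ(formed) = (5289) − (3808 + 2D) = +1481 − 2D
Setting this equal to +211 kJ gives 2D = 1270, so D = 635 kJ/mol.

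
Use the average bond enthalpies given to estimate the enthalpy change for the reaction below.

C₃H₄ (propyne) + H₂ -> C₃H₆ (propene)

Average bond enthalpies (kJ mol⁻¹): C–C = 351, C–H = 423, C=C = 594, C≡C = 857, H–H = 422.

Bonds broken (reactants):
  C≡C: 1 × 857 = 857
  C–C: 1 × 351 = 351
  C–H: 4 × 423 = 1692
  H–H: 1 × 422 = 422
  Σ(broken) = 3322 kJ
Bonds formed (products):
  C–C: 1 × 351 = 351
  C–H: 6 × 423 = 2538
  C=C: 1 × 594 = 594
  Σ(formed) = 3483 kJ
ΔH = Σ(broken) − Σ(formed) = 3322 − 3483 = −161 kJ

ΔH ≈ −161 kJ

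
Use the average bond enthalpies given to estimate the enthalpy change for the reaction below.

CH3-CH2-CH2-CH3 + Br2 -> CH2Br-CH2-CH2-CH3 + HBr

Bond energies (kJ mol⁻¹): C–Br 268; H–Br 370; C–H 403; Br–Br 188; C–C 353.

ΔH ≈ −47 kJ

Bonds broken (reactants):
  Br–Br: 1 × 188 = 188
  C–C: 3 × 353 = 1059
  C–H: 10 × 403 = 4030
  Σ(broken) = 5277 kJ
Bonds formed (products):
  C–Br: 1 × 268 = 268
  C–C: 3 × 353 = 1059
  C–H: 9 × 403 = 3627
  H–Br: 1 × 370 = 370
  Σ(formed) = 5324 kJ
ΔH = Σ(broken) − Σ(formed) = 5277 − 5324 = −47 kJ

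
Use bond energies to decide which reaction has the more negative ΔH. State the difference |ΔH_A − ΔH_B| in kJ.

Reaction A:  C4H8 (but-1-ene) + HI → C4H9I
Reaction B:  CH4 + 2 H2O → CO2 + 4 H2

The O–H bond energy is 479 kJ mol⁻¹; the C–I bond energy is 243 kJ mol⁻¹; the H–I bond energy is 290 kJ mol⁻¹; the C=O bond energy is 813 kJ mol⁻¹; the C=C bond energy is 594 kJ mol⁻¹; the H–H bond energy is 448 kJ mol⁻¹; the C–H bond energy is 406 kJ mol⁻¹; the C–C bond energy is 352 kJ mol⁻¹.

Reaction A, by 239 kJ

Reaction A:
  Bonds broken (reactants):
    C–C: 2 × 352 = 704
    C–H: 8 × 406 = 3248
    C=C: 1 × 594 = 594
    H–I: 1 × 290 = 290
    Σ(broken) = 4836 kJ
  Bonds formed (products):
    C–C: 3 × 352 = 1056
    C–H: 9 × 406 = 3654
    C–I: 1 × 243 = 243
    Σ(formed) = 4953 kJ
  ΔH_A = 4836 − 4953 = −117 kJ
Reaction B:
  Bonds broken (reactants):
    C–H: 4 × 406 = 1624
    O–H: 4 × 479 = 1916
    Σ(broken) = 3540 kJ
  Bonds formed (products):
    C=O: 2 × 813 = 1626
    H–H: 4 × 448 = 1792
    Σ(formed) = 3418 kJ
  ΔH_B = 3540 − 3418 = +122 kJ
ΔH_A − ΔH_B = −239 kJ, so reaction A has the more negative ΔH; |ΔH_A − ΔH_B| = 239 kJ.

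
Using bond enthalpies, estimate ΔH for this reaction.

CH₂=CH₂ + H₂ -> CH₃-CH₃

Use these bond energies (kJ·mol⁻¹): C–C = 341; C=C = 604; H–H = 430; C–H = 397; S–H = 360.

Bonds broken (reactants):
  C–H: 4 × 397 = 1588
  C=C: 1 × 604 = 604
  H–H: 1 × 430 = 430
  Σ(broken) = 2622 kJ
Bonds formed (products):
  C–C: 1 × 341 = 341
  C–H: 6 × 397 = 2382
  Σ(formed) = 2723 kJ
ΔH = Σ(broken) − Σ(formed) = 2622 − 2723 = −101 kJ

ΔH ≈ −101 kJ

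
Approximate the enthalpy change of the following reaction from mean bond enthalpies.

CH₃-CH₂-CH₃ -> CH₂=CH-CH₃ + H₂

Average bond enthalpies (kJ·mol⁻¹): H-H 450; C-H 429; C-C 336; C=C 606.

Bonds broken (reactants):
  C-C: 2 × 336 = 672
  C-H: 8 × 429 = 3432
  Σ(broken) = 4104 kJ
Bonds formed (products):
  C-C: 1 × 336 = 336
  C-H: 6 × 429 = 2574
  C=C: 1 × 606 = 606
  H-H: 1 × 450 = 450
  Σ(formed) = 3966 kJ
ΔH = Σ(broken) − Σ(formed) = 4104 − 3966 = +138 kJ

ΔH ≈ +138 kJ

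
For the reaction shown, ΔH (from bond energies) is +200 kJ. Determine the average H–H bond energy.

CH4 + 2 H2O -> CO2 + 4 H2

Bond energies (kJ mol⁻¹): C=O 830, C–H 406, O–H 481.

Let D be the H–H bond energy.
Σ(broken) = 4×406 + 4×481 = 3548
Σ(formed) = 2×830 + 4×D = 1660 + 4D
ΔH = Σ(broken) − Σ(formed) = (3548) − (1660 + 4D) = +1888 − 4D
Setting this equal to +200 kJ gives 4D = 1688, so D = 422 kJ/mol.

D(H–H) ≈ 422 kJ/mol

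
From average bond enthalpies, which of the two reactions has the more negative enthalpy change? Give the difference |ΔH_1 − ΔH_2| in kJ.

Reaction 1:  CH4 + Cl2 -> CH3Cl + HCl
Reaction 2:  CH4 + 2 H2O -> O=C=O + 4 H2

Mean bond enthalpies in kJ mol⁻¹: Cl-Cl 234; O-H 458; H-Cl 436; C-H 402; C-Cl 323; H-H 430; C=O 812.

Reaction 1, by 219 kJ

Reaction 1:
  Bonds broken (reactants):
    C-H: 4 × 402 = 1608
    Cl-Cl: 1 × 234 = 234
    Σ(broken) = 1842 kJ
  Bonds formed (products):
    C-Cl: 1 × 323 = 323
    C-H: 3 × 402 = 1206
    H-Cl: 1 × 436 = 436
    Σ(formed) = 1965 kJ
  ΔH_1 = 1842 − 1965 = −123 kJ
Reaction 2:
  Bonds broken (reactants):
    C-H: 4 × 402 = 1608
    O-H: 4 × 458 = 1832
    Σ(broken) = 3440 kJ
  Bonds formed (products):
    C=O: 2 × 812 = 1624
    H-H: 4 × 430 = 1720
    Σ(formed) = 3344 kJ
  ΔH_2 = 3440 − 3344 = +96 kJ
ΔH_1 − ΔH_2 = −219 kJ, so reaction 1 has the more negative ΔH; |ΔH_1 − ΔH_2| = 219 kJ.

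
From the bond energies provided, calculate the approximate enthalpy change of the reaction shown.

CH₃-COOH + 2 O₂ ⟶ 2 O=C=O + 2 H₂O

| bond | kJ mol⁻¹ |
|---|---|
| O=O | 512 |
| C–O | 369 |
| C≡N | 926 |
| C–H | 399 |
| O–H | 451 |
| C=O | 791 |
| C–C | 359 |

Bonds broken (reactants):
  C–C: 1 × 359 = 359
  C–H: 3 × 399 = 1197
  C–O: 1 × 369 = 369
  C=O: 1 × 791 = 791
  O–H: 1 × 451 = 451
  O=O: 2 × 512 = 1024
  Σ(broken) = 4191 kJ
Bonds formed (products):
  C=O: 4 × 791 = 3164
  O–H: 4 × 451 = 1804
  Σ(formed) = 4968 kJ
ΔH = Σ(broken) − Σ(formed) = 4191 − 4968 = −777 kJ

ΔH ≈ −777 kJ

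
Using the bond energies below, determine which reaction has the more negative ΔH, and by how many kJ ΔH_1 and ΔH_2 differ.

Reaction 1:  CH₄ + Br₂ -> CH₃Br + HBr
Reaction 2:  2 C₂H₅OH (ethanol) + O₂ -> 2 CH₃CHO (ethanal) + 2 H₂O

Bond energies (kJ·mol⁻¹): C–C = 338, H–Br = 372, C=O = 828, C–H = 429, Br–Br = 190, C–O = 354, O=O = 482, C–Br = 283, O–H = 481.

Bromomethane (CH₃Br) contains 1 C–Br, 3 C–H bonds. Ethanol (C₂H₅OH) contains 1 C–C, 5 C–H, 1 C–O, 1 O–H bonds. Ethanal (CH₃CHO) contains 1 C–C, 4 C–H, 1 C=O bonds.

Reaction 2, by 534 kJ

Reaction 1:
  Bonds broken (reactants):
    Br–Br: 1 × 190 = 190
    C–H: 4 × 429 = 1716
    Σ(broken) = 1906 kJ
  Bonds formed (products):
    C–Br: 1 × 283 = 283
    C–H: 3 × 429 = 1287
    H–Br: 1 × 372 = 372
    Σ(formed) = 1942 kJ
  ΔH_1 = 1906 − 1942 = −36 kJ
Reaction 2:
  Bonds broken (reactants):
    C–C: 2 × 338 = 676
    C–H: 10 × 429 = 4290
    C–O: 2 × 354 = 708
    O–H: 2 × 481 = 962
    O=O: 1 × 482 = 482
    Σ(broken) = 7118 kJ
  Bonds formed (products):
    C–C: 2 × 338 = 676
    C–H: 8 × 429 = 3432
    C=O: 2 × 828 = 1656
    O–H: 4 × 481 = 1924
    Σ(formed) = 7688 kJ
  ΔH_2 = 7118 − 7688 = −570 kJ
ΔH_1 − ΔH_2 = +534 kJ, so reaction 2 has the more negative ΔH; |ΔH_1 − ΔH_2| = 534 kJ.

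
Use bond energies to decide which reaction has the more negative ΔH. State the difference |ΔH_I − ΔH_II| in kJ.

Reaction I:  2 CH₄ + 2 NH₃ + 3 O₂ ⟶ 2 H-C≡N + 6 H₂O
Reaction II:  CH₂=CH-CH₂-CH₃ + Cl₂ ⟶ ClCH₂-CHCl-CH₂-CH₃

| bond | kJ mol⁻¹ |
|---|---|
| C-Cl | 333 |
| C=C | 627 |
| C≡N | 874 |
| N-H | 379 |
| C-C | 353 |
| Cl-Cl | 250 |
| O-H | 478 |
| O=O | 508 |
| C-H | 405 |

Reaction I:
  Bonds broken (reactants):
    C-H: 8 × 405 = 3240
    N-H: 6 × 379 = 2274
    O=O: 3 × 508 = 1524
    Σ(broken) = 7038 kJ
  Bonds formed (products):
    C≡N: 2 × 874 = 1748
    C-H: 2 × 405 = 810
    O-H: 12 × 478 = 5736
    Σ(formed) = 8294 kJ
  ΔH_I = 7038 − 8294 = −1256 kJ
Reaction II:
  Bonds broken (reactants):
    C-C: 2 × 353 = 706
    C-H: 8 × 405 = 3240
    C=C: 1 × 627 = 627
    Cl-Cl: 1 × 250 = 250
    Σ(broken) = 4823 kJ
  Bonds formed (products):
    C-C: 3 × 353 = 1059
    C-Cl: 2 × 333 = 666
    C-H: 8 × 405 = 3240
    Σ(formed) = 4965 kJ
  ΔH_II = 4823 − 4965 = −142 kJ
ΔH_I − ΔH_II = −1114 kJ, so reaction I has the more negative ΔH; |ΔH_I − ΔH_II| = 1114 kJ.

Reaction I, by 1114 kJ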